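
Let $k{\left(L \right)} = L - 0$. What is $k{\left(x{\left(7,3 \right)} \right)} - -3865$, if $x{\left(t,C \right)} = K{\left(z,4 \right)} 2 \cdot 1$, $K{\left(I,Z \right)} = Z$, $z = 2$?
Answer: $3873$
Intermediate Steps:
$x{\left(t,C \right)} = 8$ ($x{\left(t,C \right)} = 4 \cdot 2 \cdot 1 = 8 \cdot 1 = 8$)
$k{\left(L \right)} = L$ ($k{\left(L \right)} = L + 0 = L$)
$k{\left(x{\left(7,3 \right)} \right)} - -3865 = 8 - -3865 = 8 + 3865 = 3873$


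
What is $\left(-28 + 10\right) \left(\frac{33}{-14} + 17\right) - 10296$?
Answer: $- \frac{73917}{7} \approx -10560.0$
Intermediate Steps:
$\left(-28 + 10\right) \left(\frac{33}{-14} + 17\right) - 10296 = - 18 \left(33 \left(- \frac{1}{14}\right) + 17\right) - 10296 = - 18 \left(- \frac{33}{14} + 17\right) - 10296 = \left(-18\right) \frac{205}{14} - 10296 = - \frac{1845}{7} - 10296 = - \frac{73917}{7}$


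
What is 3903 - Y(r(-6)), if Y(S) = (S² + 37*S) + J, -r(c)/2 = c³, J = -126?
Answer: -198579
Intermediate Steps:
r(c) = -2*c³
Y(S) = -126 + S² + 37*S (Y(S) = (S² + 37*S) - 126 = -126 + S² + 37*S)
3903 - Y(r(-6)) = 3903 - (-126 + (-2*(-6)³)² + 37*(-2*(-6)³)) = 3903 - (-126 + (-2*(-216))² + 37*(-2*(-216))) = 3903 - (-126 + 432² + 37*432) = 3903 - (-126 + 186624 + 15984) = 3903 - 1*202482 = 3903 - 202482 = -198579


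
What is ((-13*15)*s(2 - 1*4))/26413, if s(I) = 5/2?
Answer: -975/52826 ≈ -0.018457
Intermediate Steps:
s(I) = 5/2 (s(I) = 5*(½) = 5/2)
((-13*15)*s(2 - 1*4))/26413 = (-13*15*(5/2))/26413 = -195*5/2*(1/26413) = -975/2*1/26413 = -975/52826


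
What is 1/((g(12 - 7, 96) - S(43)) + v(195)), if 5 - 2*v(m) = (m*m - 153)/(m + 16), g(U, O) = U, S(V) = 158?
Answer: -422/101383 ≈ -0.0041624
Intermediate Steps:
v(m) = 5/2 - (-153 + m**2)/(2*(16 + m)) (v(m) = 5/2 - (m*m - 153)/(2*(m + 16)) = 5/2 - (m**2 - 153)/(2*(16 + m)) = 5/2 - (-153 + m**2)/(2*(16 + m)))
1/((g(12 - 7, 96) - S(43)) + v(195)) = 1/(((12 - 7) - 1*158) + (233 - 1*195**2 + 5*195)/(2*(16 + 195))) = 1/((5 - 158) + (1/2)*(233 - 1*38025 + 975)/211) = 1/(-153 + (1/2)*(1/211)*(233 - 38025 + 975)) = 1/(-153 + (1/2)*(1/211)*(-36817)) = 1/(-153 - 36817/422) = 1/(-101383/422) = -422/101383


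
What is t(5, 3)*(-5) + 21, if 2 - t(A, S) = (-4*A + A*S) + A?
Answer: 11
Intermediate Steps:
t(A, S) = 2 + 3*A - A*S (t(A, S) = 2 - ((-4*A + A*S) + A) = 2 - (-3*A + A*S) = 2 + (3*A - A*S) = 2 + 3*A - A*S)
t(5, 3)*(-5) + 21 = (2 + 3*5 - 1*5*3)*(-5) + 21 = (2 + 15 - 15)*(-5) + 21 = 2*(-5) + 21 = -10 + 21 = 11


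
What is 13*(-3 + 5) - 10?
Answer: 16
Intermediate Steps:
13*(-3 + 5) - 10 = 13*2 - 10 = 26 - 10 = 16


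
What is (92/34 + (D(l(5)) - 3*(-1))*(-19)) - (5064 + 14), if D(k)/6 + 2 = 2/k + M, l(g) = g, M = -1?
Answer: -411051/85 ≈ -4835.9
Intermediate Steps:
D(k) = -18 + 12/k (D(k) = -12 + 6*(2/k - 1) = -12 + 6*(-1 + 2/k) = -12 + (-6 + 12/k) = -18 + 12/k)
(92/34 + (D(l(5)) - 3*(-1))*(-19)) - (5064 + 14) = (92/34 + ((-18 + 12/5) - 3*(-1))*(-19)) - (5064 + 14) = (92*(1/34) + ((-18 + 12*(1/5)) + 3)*(-19)) - 1*5078 = (46/17 + ((-18 + 12/5) + 3)*(-19)) - 5078 = (46/17 + (-78/5 + 3)*(-19)) - 5078 = (46/17 - 63/5*(-19)) - 5078 = (46/17 + 1197/5) - 5078 = 20579/85 - 5078 = -411051/85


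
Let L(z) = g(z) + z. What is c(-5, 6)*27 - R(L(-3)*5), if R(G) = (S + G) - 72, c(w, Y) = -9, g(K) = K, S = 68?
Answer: -209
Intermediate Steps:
L(z) = 2*z (L(z) = z + z = 2*z)
R(G) = -4 + G (R(G) = (68 + G) - 72 = -4 + G)
c(-5, 6)*27 - R(L(-3)*5) = -9*27 - (-4 + (2*(-3))*5) = -243 - (-4 - 6*5) = -243 - (-4 - 30) = -243 - 1*(-34) = -243 + 34 = -209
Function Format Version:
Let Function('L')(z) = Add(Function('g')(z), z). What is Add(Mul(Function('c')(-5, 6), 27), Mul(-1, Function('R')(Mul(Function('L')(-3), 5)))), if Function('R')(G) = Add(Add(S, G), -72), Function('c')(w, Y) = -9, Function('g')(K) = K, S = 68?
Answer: -209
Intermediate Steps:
Function('L')(z) = Mul(2, z) (Function('L')(z) = Add(z, z) = Mul(2, z))
Function('R')(G) = Add(-4, G) (Function('R')(G) = Add(Add(68, G), -72) = Add(-4, G))
Add(Mul(Function('c')(-5, 6), 27), Mul(-1, Function('R')(Mul(Function('L')(-3), 5)))) = Add(Mul(-9, 27), Mul(-1, Add(-4, Mul(Mul(2, -3), 5)))) = Add(-243, Mul(-1, Add(-4, Mul(-6, 5)))) = Add(-243, Mul(-1, Add(-4, -30))) = Add(-243, Mul(-1, -34)) = Add(-243, 34) = -209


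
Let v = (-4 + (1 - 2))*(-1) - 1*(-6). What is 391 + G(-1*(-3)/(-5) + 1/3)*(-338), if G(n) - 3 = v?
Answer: -4341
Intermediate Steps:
v = 11 (v = (-4 - 1)*(-1) + 6 = -5*(-1) + 6 = 5 + 6 = 11)
G(n) = 14 (G(n) = 3 + 11 = 14)
391 + G(-1*(-3)/(-5) + 1/3)*(-338) = 391 + 14*(-338) = 391 - 4732 = -4341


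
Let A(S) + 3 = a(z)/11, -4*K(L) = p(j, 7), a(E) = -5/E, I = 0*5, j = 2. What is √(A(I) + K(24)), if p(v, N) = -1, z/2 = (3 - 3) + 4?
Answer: I*√5434/44 ≈ 1.6754*I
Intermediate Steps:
I = 0
z = 8 (z = 2*((3 - 3) + 4) = 2*(0 + 4) = 2*4 = 8)
K(L) = ¼ (K(L) = -¼*(-1) = ¼)
A(S) = -269/88 (A(S) = -3 - 5/8/11 = -3 - 5*⅛*(1/11) = -3 - 5/8*1/11 = -3 - 5/88 = -269/88)
√(A(I) + K(24)) = √(-269/88 + ¼) = √(-247/88) = I*√5434/44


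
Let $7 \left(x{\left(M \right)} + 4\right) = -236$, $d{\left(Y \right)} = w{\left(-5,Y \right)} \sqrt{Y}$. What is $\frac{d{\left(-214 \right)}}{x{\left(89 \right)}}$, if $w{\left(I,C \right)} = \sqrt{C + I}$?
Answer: $\frac{7 \sqrt{46866}}{264} \approx 5.7402$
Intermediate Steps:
$d{\left(Y \right)} = \sqrt{Y} \sqrt{-5 + Y}$ ($d{\left(Y \right)} = \sqrt{Y - 5} \sqrt{Y} = \sqrt{-5 + Y} \sqrt{Y} = \sqrt{Y} \sqrt{-5 + Y}$)
$x{\left(M \right)} = - \frac{264}{7}$ ($x{\left(M \right)} = -4 + \frac{1}{7} \left(-236\right) = -4 - \frac{236}{7} = - \frac{264}{7}$)
$\frac{d{\left(-214 \right)}}{x{\left(89 \right)}} = \frac{\sqrt{-214} \sqrt{-5 - 214}}{- \frac{264}{7}} = i \sqrt{214} \sqrt{-219} \left(- \frac{7}{264}\right) = i \sqrt{214} i \sqrt{219} \left(- \frac{7}{264}\right) = - \sqrt{46866} \left(- \frac{7}{264}\right) = \frac{7 \sqrt{46866}}{264}$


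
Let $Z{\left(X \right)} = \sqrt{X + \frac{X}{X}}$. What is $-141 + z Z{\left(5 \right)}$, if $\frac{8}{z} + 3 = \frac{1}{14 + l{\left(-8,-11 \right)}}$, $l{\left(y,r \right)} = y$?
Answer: $-141 - \frac{48 \sqrt{6}}{17} \approx -147.92$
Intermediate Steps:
$z = - \frac{48}{17}$ ($z = \frac{8}{-3 + \frac{1}{14 - 8}} = \frac{8}{-3 + \frac{1}{6}} = \frac{8}{- \frac{17}{6}} = 8 \left(- \frac{6}{17}\right) = - \frac{48}{17} \approx -2.8235$)
$Z{\left(X \right)} = \sqrt{1 + X}$ ($Z{\left(X \right)} = \sqrt{X + 1} = \sqrt{1 + X}$)
$-141 + z Z{\left(5 \right)} = -141 - \frac{48 \sqrt{1 + 5}}{17} = -141 - \frac{48 \sqrt{6}}{17}$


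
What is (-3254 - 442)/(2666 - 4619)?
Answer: 176/93 ≈ 1.8925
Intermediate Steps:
(-3254 - 442)/(2666 - 4619) = -3696/(-1953) = -3696*(-1/1953) = 176/93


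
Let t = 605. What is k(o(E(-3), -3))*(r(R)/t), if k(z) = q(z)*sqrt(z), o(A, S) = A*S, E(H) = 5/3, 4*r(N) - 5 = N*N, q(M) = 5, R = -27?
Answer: 367*I*sqrt(5)/242 ≈ 3.3911*I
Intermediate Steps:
r(N) = 5/4 + N**2/4 (r(N) = 5/4 + (N*N)/4 = 5/4 + N**2/4)
E(H) = 5/3 (E(H) = 5*(1/3) = 5/3)
k(z) = 5*sqrt(z)
k(o(E(-3), -3))*(r(R)/t) = (5*sqrt((5/3)*(-3)))*((5/4 + (1/4)*(-27)**2)/605) = (5*sqrt(-5))*((5/4 + (1/4)*729)*(1/605)) = (5*(I*sqrt(5)))*((5/4 + 729/4)*(1/605)) = (5*I*sqrt(5))*((367/2)*(1/605)) = (5*I*sqrt(5))*(367/1210) = 367*I*sqrt(5)/242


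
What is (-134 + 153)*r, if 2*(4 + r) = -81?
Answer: -1691/2 ≈ -845.50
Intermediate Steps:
r = -89/2 (r = -4 + (½)*(-81) = -4 - 81/2 = -89/2 ≈ -44.500)
(-134 + 153)*r = (-134 + 153)*(-89/2) = 19*(-89/2) = -1691/2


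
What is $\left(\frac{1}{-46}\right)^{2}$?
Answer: $\frac{1}{2116} \approx 0.00047259$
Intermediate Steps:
$\left(\frac{1}{-46}\right)^{2} = \left(- \frac{1}{46}\right)^{2} = \frac{1}{2116}$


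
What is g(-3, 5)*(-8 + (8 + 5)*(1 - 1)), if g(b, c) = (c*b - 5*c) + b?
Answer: 344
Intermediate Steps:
g(b, c) = b - 5*c + b*c (g(b, c) = (b*c - 5*c) + b = (-5*c + b*c) + b = b - 5*c + b*c)
g(-3, 5)*(-8 + (8 + 5)*(1 - 1)) = (-3 - 5*5 - 3*5)*(-8 + (8 + 5)*(1 - 1)) = (-3 - 25 - 15)*(-8 + 13*0) = -43*(-8 + 0) = -43*(-8) = 344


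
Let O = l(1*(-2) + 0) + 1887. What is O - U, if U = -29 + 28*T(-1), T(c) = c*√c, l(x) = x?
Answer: 1914 + 28*I ≈ 1914.0 + 28.0*I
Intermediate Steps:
T(c) = c^(3/2)
U = -29 - 28*I (U = -29 + 28*(-1)^(3/2) = -29 + 28*(-I) = -29 - 28*I ≈ -29.0 - 28.0*I)
O = 1885 (O = (1*(-2) + 0) + 1887 = (-2 + 0) + 1887 = -2 + 1887 = 1885)
O - U = 1885 - (-29 - 28*I) = 1885 + (29 + 28*I) = 1914 + 28*I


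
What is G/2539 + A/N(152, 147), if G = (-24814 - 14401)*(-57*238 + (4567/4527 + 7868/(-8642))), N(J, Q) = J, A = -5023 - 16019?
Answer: 790354993005529447/3774601028988 ≈ 2.0939e+5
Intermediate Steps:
A = -21042
G = 10406283248934595/19561167 (G = -39215*(-13566 + (4567*(1/4527) + 7868*(-1/8642))) = -39215*(-13566 + (4567/4527 - 3934/4321)) = -39215*(-13566 + 1924789/19561167) = -39215*(-265364866733/19561167) = 10406283248934595/19561167 ≈ 5.3199e+8)
G/2539 + A/N(152, 147) = (10406283248934595/19561167)/2539 - 21042/152 = (10406283248934595/19561167)*(1/2539) - 21042*1/152 = 10406283248934595/49665803013 - 10521/76 = 790354993005529447/3774601028988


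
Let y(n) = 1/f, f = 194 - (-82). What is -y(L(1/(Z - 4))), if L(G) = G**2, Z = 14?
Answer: -1/276 ≈ -0.0036232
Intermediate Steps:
f = 276 (f = 194 - 1*(-82) = 194 + 82 = 276)
y(n) = 1/276
-y(L(1/(Z - 4))) = -1*1/276 = -1/276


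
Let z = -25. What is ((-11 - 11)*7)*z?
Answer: 3850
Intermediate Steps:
((-11 - 11)*7)*z = ((-11 - 11)*7)*(-25) = -22*7*(-25) = -154*(-25) = 3850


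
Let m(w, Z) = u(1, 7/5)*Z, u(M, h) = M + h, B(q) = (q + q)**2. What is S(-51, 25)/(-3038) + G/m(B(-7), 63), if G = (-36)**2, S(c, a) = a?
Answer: 26015/3038 ≈ 8.5632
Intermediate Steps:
B(q) = 4*q**2 (B(q) = (2*q)**2 = 4*q**2)
m(w, Z) = 12*Z/5 (m(w, Z) = (1 + 7/5)*Z = 12*Z/5)
G = 1296
S(-51, 25)/(-3038) + G/m(B(-7), 63) = 25/(-3038) + 1296/(((12/5)*63)) = 25*(-1/3038) + 1296/(756/5) = -25/3038 + 1296*(5/756) = -25/3038 + 60/7 = 26015/3038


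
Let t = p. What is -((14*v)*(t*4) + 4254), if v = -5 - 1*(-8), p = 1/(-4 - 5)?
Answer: -12706/3 ≈ -4235.3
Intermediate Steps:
p = -⅑ (p = 1/(-9) = -⅑ ≈ -0.11111)
t = -⅑ ≈ -0.11111
v = 3 (v = -5 + 8 = 3)
-((14*v)*(t*4) + 4254) = -((14*3)*(-⅑*4) + 4254) = -(42*(-4/9) + 4254) = -(-56/3 + 4254) = -1*12706/3 = -12706/3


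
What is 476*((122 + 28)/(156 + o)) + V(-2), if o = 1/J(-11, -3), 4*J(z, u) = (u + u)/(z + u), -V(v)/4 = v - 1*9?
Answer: 29503/62 ≈ 475.85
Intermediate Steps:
V(v) = 36 - 4*v (V(v) = -4*(v - 1*9) = -4*(v - 9) = -4*(-9 + v) = 36 - 4*v)
J(z, u) = u/(2*(u + z)) (J(z, u) = ((u + u)/(z + u))/4 = ((2*u)/(u + z))/4 = (2*u/(u + z))/4 = u/(2*(u + z)))
o = 28/3 (o = 1/((½)*(-3)/(-3 - 11)) = 1/((½)*(-3)/(-14)) = 1/((½)*(-3)*(-1/14)) = 1/(3/28) = 28/3 ≈ 9.3333)
476*((122 + 28)/(156 + o)) + V(-2) = 476*((122 + 28)/(156 + 28/3)) + (36 - 4*(-2)) = 476*(150/(496/3)) + (36 + 8) = 476*(150*(3/496)) + 44 = 476*(225/248) + 44 = 26775/62 + 44 = 29503/62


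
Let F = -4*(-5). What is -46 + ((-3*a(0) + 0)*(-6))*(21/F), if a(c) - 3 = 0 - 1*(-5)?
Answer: 526/5 ≈ 105.20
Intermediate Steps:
F = 20
a(c) = 8 (a(c) = 3 + (0 - 1*(-5)) = 3 + (0 + 5) = 3 + 5 = 8)
-46 + ((-3*a(0) + 0)*(-6))*(21/F) = -46 + ((-3*8 + 0)*(-6))*(21/20) = -46 + ((-24 + 0)*(-6))*(21*(1/20)) = -46 - 24*(-6)*(21/20) = -46 + 144*(21/20) = -46 + 756/5 = 526/5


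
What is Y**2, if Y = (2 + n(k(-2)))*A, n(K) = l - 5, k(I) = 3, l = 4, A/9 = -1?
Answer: 81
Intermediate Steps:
A = -9 (A = 9*(-1) = -9)
n(K) = -1 (n(K) = 4 - 5 = -1)
Y = -9 (Y = (2 - 1)*(-9) = 1*(-9) = -9)
Y**2 = (-9)**2 = 81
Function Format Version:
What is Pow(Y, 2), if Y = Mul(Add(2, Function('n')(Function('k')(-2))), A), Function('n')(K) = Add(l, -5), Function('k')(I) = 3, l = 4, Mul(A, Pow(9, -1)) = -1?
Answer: 81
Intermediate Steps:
A = -9 (A = Mul(9, -1) = -9)
Function('n')(K) = -1 (Function('n')(K) = Add(4, -5) = -1)
Y = -9 (Y = Mul(Add(2, -1), -9) = Mul(1, -9) = -9)
Pow(Y, 2) = Pow(-9, 2) = 81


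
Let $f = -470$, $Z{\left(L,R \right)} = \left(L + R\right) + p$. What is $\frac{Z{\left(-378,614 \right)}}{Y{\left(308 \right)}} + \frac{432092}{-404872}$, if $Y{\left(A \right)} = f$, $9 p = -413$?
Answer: $- \frac{157530322}{107038035} \approx -1.4717$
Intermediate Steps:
$p = - \frac{413}{9}$ ($p = \frac{1}{9} \left(-413\right) = - \frac{413}{9} \approx -45.889$)
$Z{\left(L,R \right)} = - \frac{413}{9} + L + R$ ($Z{\left(L,R \right)} = \left(L + R\right) - \frac{413}{9} = - \frac{413}{9} + L + R$)
$Y{\left(A \right)} = -470$
$\frac{Z{\left(-378,614 \right)}}{Y{\left(308 \right)}} + \frac{432092}{-404872} = \frac{- \frac{413}{9} - 378 + 614}{-470} + \frac{432092}{-404872} = \frac{1711}{9} \left(- \frac{1}{470}\right) + 432092 \left(- \frac{1}{404872}\right) = - \frac{1711}{4230} - \frac{108023}{101218} = - \frac{157530322}{107038035}$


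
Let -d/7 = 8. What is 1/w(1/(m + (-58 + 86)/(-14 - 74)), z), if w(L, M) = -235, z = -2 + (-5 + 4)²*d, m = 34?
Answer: -1/235 ≈ -0.0042553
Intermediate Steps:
d = -56 (d = -7*8 = -56)
z = -58 (z = -2 + (-5 + 4)²*(-56) = -2 + (-1)²*(-56) = -2 + 1*(-56) = -2 - 56 = -58)
1/w(1/(m + (-58 + 86)/(-14 - 74)), z) = 1/(-235) = -1/235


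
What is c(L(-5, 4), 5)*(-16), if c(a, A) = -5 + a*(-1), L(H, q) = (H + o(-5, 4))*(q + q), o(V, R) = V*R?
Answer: -3120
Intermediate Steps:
o(V, R) = R*V
L(H, q) = 2*q*(-20 + H) (L(H, q) = (H + 4*(-5))*(q + q) = (H - 20)*(2*q) = (-20 + H)*(2*q) = 2*q*(-20 + H))
c(a, A) = -5 - a
c(L(-5, 4), 5)*(-16) = (-5 - 2*4*(-20 - 5))*(-16) = (-5 - 2*4*(-25))*(-16) = (-5 - 1*(-200))*(-16) = (-5 + 200)*(-16) = 195*(-16) = -3120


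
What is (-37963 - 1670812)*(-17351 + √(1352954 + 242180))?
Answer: 29648955025 - 1708775*√1595134 ≈ 2.7491e+10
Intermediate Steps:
(-37963 - 1670812)*(-17351 + √(1352954 + 242180)) = -1708775*(-17351 + √1595134) = 29648955025 - 1708775*√1595134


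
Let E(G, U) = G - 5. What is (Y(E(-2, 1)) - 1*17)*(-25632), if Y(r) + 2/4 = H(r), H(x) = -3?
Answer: 525456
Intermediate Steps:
E(G, U) = -5 + G
Y(r) = -7/2 (Y(r) = -1/2 - 3 = -7/2)
(Y(E(-2, 1)) - 1*17)*(-25632) = (-7/2 - 1*17)*(-25632) = (-7/2 - 17)*(-25632) = -41/2*(-25632) = 525456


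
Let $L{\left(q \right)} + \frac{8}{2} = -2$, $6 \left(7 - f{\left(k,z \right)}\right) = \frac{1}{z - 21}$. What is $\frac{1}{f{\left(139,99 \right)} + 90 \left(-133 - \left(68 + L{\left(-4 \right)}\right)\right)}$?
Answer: $- \frac{468}{8210125} \approx -5.7003 \cdot 10^{-5}$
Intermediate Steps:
$f{\left(k,z \right)} = 7 - \frac{1}{6 \left(-21 + z\right)}$ ($f{\left(k,z \right)} = 7 - \frac{1}{6 \left(z - 21\right)} = 7 - \frac{1}{6 \left(-21 + z\right)}$)
$L{\left(q \right)} = -6$ ($L{\left(q \right)} = -4 - 2 = -6$)
$\frac{1}{f{\left(139,99 \right)} + 90 \left(-133 - \left(68 + L{\left(-4 \right)}\right)\right)} = \frac{1}{\frac{-883 + 42 \cdot 99}{6 \left(-21 + 99\right)} + 90 \left(-133 - 62\right)} = \frac{1}{\frac{-883 + 4158}{6 \cdot 78} + 90 \left(-133 + \left(-68 + 6\right)\right)} = \frac{1}{\frac{1}{6} \cdot \frac{1}{78} \cdot 3275 + 90 \left(-133 - 62\right)} = \frac{1}{\frac{3275}{468} + 90 \left(-195\right)} = \frac{1}{\frac{3275}{468} - 17550} = \frac{1}{- \frac{8210125}{468}} = - \frac{468}{8210125}$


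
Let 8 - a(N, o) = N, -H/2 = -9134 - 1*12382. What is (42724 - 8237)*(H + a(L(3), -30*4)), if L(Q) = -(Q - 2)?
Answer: 1484354967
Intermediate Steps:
H = 43032 (H = -2*(-9134 - 1*12382) = -2*(-9134 - 12382) = -2*(-21516) = 43032)
L(Q) = 2 - Q (L(Q) = -(-2 + Q) = 2 - Q)
a(N, o) = 8 - N
(42724 - 8237)*(H + a(L(3), -30*4)) = (42724 - 8237)*(43032 + (8 - (2 - 1*3))) = 34487*(43032 + (8 - (2 - 3))) = 34487*(43032 + (8 - 1*(-1))) = 34487*(43032 + (8 + 1)) = 34487*(43032 + 9) = 34487*43041 = 1484354967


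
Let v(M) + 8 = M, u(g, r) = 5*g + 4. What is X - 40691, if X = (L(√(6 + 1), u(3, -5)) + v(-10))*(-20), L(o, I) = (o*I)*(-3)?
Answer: -40331 + 1140*√7 ≈ -37315.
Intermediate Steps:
u(g, r) = 4 + 5*g
L(o, I) = -3*I*o (L(o, I) = (I*o)*(-3) = -3*I*o)
v(M) = -8 + M
X = 360 + 1140*√7 (X = (-3*(4 + 5*3)*√(6 + 1) + (-8 - 10))*(-20) = (-3*(4 + 15)*√7 - 18)*(-20) = (-3*19*√7 - 18)*(-20) = (-57*√7 - 18)*(-20) = (-18 - 57*√7)*(-20) = 360 + 1140*√7 ≈ 3376.2)
X - 40691 = (360 + 1140*√7) - 40691 = -40331 + 1140*√7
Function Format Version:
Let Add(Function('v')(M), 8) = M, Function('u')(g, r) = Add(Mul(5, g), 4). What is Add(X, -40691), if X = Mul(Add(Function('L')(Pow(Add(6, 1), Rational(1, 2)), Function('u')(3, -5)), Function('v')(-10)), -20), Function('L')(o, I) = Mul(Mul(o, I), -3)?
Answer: Add(-40331, Mul(1140, Pow(7, Rational(1, 2)))) ≈ -37315.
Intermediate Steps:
Function('u')(g, r) = Add(4, Mul(5, g))
Function('L')(o, I) = Mul(-3, I, o) (Function('L')(o, I) = Mul(Mul(I, o), -3) = Mul(-3, I, o))
Function('v')(M) = Add(-8, M)
X = Add(360, Mul(1140, Pow(7, Rational(1, 2)))) (X = Mul(Add(Mul(-3, Add(4, Mul(5, 3)), Pow(Add(6, 1), Rational(1, 2))), Add(-8, -10)), -20) = Mul(Add(Mul(-3, Add(4, 15), Pow(7, Rational(1, 2))), -18), -20) = Mul(Add(Mul(-3, 19, Pow(7, Rational(1, 2))), -18), -20) = Mul(Add(Mul(-57, Pow(7, Rational(1, 2))), -18), -20) = Mul(Add(-18, Mul(-57, Pow(7, Rational(1, 2)))), -20) = Add(360, Mul(1140, Pow(7, Rational(1, 2)))) ≈ 3376.2)
Add(X, -40691) = Add(Add(360, Mul(1140, Pow(7, Rational(1, 2)))), -40691) = Add(-40331, Mul(1140, Pow(7, Rational(1, 2))))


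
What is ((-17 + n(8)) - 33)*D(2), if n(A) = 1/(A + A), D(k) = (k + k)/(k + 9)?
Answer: -799/44 ≈ -18.159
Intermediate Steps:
D(k) = 2*k/(9 + k) (D(k) = (2*k)/(9 + k) = 2*k/(9 + k))
n(A) = 1/(2*A)
((-17 + n(8)) - 33)*D(2) = ((-17 + (1/2)/8) - 33)*(2*2/(9 + 2)) = ((-17 + (1/2)*(1/8)) - 33)*(2*2/11) = ((-17 + 1/16) - 33)*(2*2*(1/11)) = (-271/16 - 33)*(4/11) = -799/16*4/11 = -799/44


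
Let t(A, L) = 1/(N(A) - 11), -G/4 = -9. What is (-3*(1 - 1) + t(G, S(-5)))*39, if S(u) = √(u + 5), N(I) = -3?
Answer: -39/14 ≈ -2.7857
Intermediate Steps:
G = 36 (G = -4*(-9) = 36)
S(u) = √(5 + u)
t(A, L) = -1/14 (t(A, L) = 1/(-3 - 11) = 1/(-14) = -1/14)
(-3*(1 - 1) + t(G, S(-5)))*39 = (-3*(1 - 1) - 1/14)*39 = (-3*0 - 1/14)*39 = (0 - 1/14)*39 = -1/14*39 = -39/14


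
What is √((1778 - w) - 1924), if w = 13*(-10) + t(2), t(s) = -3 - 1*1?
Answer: 2*I*√3 ≈ 3.4641*I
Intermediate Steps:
t(s) = -4 (t(s) = -3 - 1 = -4)
w = -134 (w = 13*(-10) - 4 = -130 - 4 = -134)
√((1778 - w) - 1924) = √((1778 - 1*(-134)) - 1924) = √((1778 + 134) - 1924) = √(1912 - 1924) = √(-12) = 2*I*√3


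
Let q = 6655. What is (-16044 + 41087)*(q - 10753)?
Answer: -102626214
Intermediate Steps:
(-16044 + 41087)*(q - 10753) = (-16044 + 41087)*(6655 - 10753) = 25043*(-4098) = -102626214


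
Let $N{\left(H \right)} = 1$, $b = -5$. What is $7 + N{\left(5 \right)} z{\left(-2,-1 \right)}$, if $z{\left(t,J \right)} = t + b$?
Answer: $0$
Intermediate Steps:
$z{\left(t,J \right)} = -5 + t$ ($z{\left(t,J \right)} = t - 5 = -5 + t$)
$7 + N{\left(5 \right)} z{\left(-2,-1 \right)} = 7 + 1 \left(-5 - 2\right) = 7 + 1 \left(-7\right) = 7 - 7 = 0$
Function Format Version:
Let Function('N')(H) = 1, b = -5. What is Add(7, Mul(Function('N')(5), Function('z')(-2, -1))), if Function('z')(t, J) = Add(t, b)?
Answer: 0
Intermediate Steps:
Function('z')(t, J) = Add(-5, t) (Function('z')(t, J) = Add(t, -5) = Add(-5, t))
Add(7, Mul(Function('N')(5), Function('z')(-2, -1))) = Add(7, Mul(1, Add(-5, -2))) = Add(7, Mul(1, -7)) = Add(7, -7) = 0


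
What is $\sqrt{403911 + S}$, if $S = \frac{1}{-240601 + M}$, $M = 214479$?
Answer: $\frac{\sqrt{275612259169202}}{26122} \approx 635.54$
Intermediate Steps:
$S = - \frac{1}{26122}$ ($S = \frac{1}{-240601 + 214479} = \frac{1}{-26122} = - \frac{1}{26122} \approx -3.8282 \cdot 10^{-5}$)
$\sqrt{403911 + S} = \sqrt{403911 - \frac{1}{26122}} = \sqrt{\frac{10550963141}{26122}} = \frac{\sqrt{275612259169202}}{26122}$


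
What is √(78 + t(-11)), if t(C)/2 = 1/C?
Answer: 2*√2354/11 ≈ 8.8215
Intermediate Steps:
t(C) = 2/C
√(78 + t(-11)) = √(78 + 2/(-11)) = √(78 + 2*(-1/11)) = √(78 - 2/11) = √(856/11) = 2*√2354/11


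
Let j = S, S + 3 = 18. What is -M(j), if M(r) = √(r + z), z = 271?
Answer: -√286 ≈ -16.912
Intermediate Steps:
S = 15 (S = -3 + 18 = 15)
j = 15
M(r) = √(271 + r) (M(r) = √(r + 271) = √(271 + r))
-M(j) = -√(271 + 15) = -√286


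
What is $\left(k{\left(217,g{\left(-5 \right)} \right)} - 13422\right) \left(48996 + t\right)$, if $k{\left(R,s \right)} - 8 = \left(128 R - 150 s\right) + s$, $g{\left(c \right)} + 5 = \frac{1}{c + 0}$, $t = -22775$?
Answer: $\frac{1984510164}{5} \approx 3.969 \cdot 10^{8}$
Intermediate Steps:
$g{\left(c \right)} = -5 + \frac{1}{c}$ ($g{\left(c \right)} = -5 + \frac{1}{c + 0} = -5 + \frac{1}{c}$)
$k{\left(R,s \right)} = 8 - 149 s + 128 R$ ($k{\left(R,s \right)} = 8 + \left(\left(128 R - 150 s\right) + s\right) = 8 + \left(\left(- 150 s + 128 R\right) + s\right) = 8 + \left(- 149 s + 128 R\right) = 8 - 149 s + 128 R$)
$\left(k{\left(217,g{\left(-5 \right)} \right)} - 13422\right) \left(48996 + t\right) = \left(\left(8 - 149 \left(-5 + \frac{1}{-5}\right) + 128 \cdot 217\right) - 13422\right) \left(48996 - 22775\right) = \left(\left(8 - 149 \left(-5 - \frac{1}{5}\right) + 27776\right) - 13422\right) 26221 = \left(\left(8 - - \frac{3874}{5} + 27776\right) - 13422\right) 26221 = \left(\left(8 + \frac{3874}{5} + 27776\right) - 13422\right) 26221 = \left(\frac{142794}{5} - 13422\right) 26221 = \frac{75684}{5} \cdot 26221 = \frac{1984510164}{5}$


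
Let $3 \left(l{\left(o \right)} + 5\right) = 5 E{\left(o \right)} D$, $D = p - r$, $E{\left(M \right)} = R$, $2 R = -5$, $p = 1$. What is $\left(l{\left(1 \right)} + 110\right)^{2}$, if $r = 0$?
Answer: $\frac{366025}{36} \approx 10167.0$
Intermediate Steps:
$R = - \frac{5}{2}$ ($R = \frac{1}{2} \left(-5\right) = - \frac{5}{2} \approx -2.5$)
$E{\left(M \right)} = - \frac{5}{2}$
$D = 1$ ($D = 1 - 0 = 1 + 0 = 1$)
$l{\left(o \right)} = - \frac{55}{6}$ ($l{\left(o \right)} = -5 + \frac{5 \left(- \frac{5}{2}\right) 1}{3} = -5 + \frac{\left(- \frac{25}{2}\right) 1}{3} = -5 + \frac{1}{3} \left(- \frac{25}{2}\right) = -5 - \frac{25}{6} = - \frac{55}{6}$)
$\left(l{\left(1 \right)} + 110\right)^{2} = \left(- \frac{55}{6} + 110\right)^{2} = \left(\frac{605}{6}\right)^{2} = \frac{366025}{36}$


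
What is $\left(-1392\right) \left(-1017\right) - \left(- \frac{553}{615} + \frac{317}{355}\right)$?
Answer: $\frac{61814968832}{43665} \approx 1.4157 \cdot 10^{6}$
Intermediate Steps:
$\left(-1392\right) \left(-1017\right) - \left(- \frac{553}{615} + \frac{317}{355}\right) = 1415664 - - \frac{272}{43665} = 1415664 + \left(\frac{553}{615} - \frac{317}{355}\right) = 1415664 + \frac{272}{43665} = \frac{61814968832}{43665}$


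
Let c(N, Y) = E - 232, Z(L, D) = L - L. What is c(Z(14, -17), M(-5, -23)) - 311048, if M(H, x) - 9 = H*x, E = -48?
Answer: -311328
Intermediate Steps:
M(H, x) = 9 + H*x
Z(L, D) = 0
c(N, Y) = -280 (c(N, Y) = -48 - 232 = -280)
c(Z(14, -17), M(-5, -23)) - 311048 = -280 - 311048 = -311328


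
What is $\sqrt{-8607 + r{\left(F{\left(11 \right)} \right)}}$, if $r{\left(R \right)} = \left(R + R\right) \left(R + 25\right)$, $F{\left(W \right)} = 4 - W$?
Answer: $i \sqrt{8859} \approx 94.122 i$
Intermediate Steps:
$r{\left(R \right)} = 2 R \left(25 + R\right)$
$\sqrt{-8607 + r{\left(F{\left(11 \right)} \right)}} = \sqrt{-8607 + 2 \left(4 - 11\right) \left(25 + \left(4 - 11\right)\right)} = \sqrt{-8607 + 2 \left(-7\right) \left(25 - 7\right)} = \sqrt{-8607 + 2 \left(-7\right) 18} = \sqrt{-8607 - 252} = \sqrt{-8859} = i \sqrt{8859}$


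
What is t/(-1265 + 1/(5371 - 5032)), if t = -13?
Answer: 4407/428834 ≈ 0.010277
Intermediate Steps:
t/(-1265 + 1/(5371 - 5032)) = -13/(-1265 + 1/(5371 - 5032)) = -13/(-1265 + 1/339) = -13/(-428834/339) = -13*(-339/428834) = 4407/428834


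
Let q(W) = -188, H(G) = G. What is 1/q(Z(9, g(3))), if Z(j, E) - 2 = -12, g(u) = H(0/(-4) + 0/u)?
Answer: -1/188 ≈ -0.0053191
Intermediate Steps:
g(u) = 0 (g(u) = 0/(-4) + 0/u = 0*(-¼) + 0 = 0 + 0 = 0)
Z(j, E) = -10 (Z(j, E) = 2 - 12 = -10)
1/q(Z(9, g(3))) = 1/(-188) = -1/188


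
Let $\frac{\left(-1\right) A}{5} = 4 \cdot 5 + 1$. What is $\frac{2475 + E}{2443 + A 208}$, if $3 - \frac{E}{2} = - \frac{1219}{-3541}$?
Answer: $- \frac{8782783}{68684777} \approx -0.12787$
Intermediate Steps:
$E = \frac{18808}{3541}$ ($E = 6 - 2 \left(- \frac{1219}{-3541}\right) = 6 - 2 \left(\left(-1219\right) \left(- \frac{1}{3541}\right)\right) = 6 - \frac{2438}{3541} = \frac{18808}{3541} \approx 5.3115$)
$A = -105$ ($A = - 5 \left(4 \cdot 5 + 1\right) = - 5 \left(20 + 1\right) = \left(-5\right) 21 = -105$)
$\frac{2475 + E}{2443 + A 208} = \frac{2475 + \frac{18808}{3541}}{2443 - 21840} = \frac{8782783}{3541 \left(2443 - 21840\right)} = \frac{8782783}{3541 \left(-19397\right)} = \frac{8782783}{3541} \left(- \frac{1}{19397}\right) = - \frac{8782783}{68684777}$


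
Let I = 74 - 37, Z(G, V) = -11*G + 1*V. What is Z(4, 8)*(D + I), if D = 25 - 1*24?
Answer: -1368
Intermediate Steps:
D = 1 (D = 25 - 24 = 1)
Z(G, V) = V - 11*G (Z(G, V) = -11*G + V = V - 11*G)
I = 37
Z(4, 8)*(D + I) = (8 - 11*4)*(1 + 37) = (8 - 44)*38 = -36*38 = -1368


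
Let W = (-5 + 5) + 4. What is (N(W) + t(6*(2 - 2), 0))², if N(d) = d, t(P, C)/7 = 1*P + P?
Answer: 16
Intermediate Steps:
t(P, C) = 14*P (t(P, C) = 7*(1*P + P) = 7*(P + P) = 7*(2*P) = 14*P)
W = 4 (W = 0 + 4 = 4)
(N(W) + t(6*(2 - 2), 0))² = (4 + 14*(6*(2 - 2)))² = (4 + 14*(6*0))² = (4 + 14*0)² = (4 + 0)² = 4² = 16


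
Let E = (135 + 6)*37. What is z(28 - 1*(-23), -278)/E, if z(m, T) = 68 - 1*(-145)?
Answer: 71/1739 ≈ 0.040828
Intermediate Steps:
z(m, T) = 213 (z(m, T) = 68 + 145 = 213)
E = 5217 (E = 141*37 = 5217)
z(28 - 1*(-23), -278)/E = 213/5217 = 213*(1/5217) = 71/1739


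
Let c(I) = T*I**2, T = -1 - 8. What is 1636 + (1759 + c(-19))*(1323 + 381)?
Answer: -2537324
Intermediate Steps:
T = -9
c(I) = -9*I**2
1636 + (1759 + c(-19))*(1323 + 381) = 1636 + (1759 - 9*(-19)**2)*(1323 + 381) = 1636 + (1759 - 9*361)*1704 = 1636 + (1759 - 3249)*1704 = 1636 - 1490*1704 = 1636 - 2538960 = -2537324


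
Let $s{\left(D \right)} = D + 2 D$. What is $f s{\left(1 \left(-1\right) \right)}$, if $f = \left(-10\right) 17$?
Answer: $510$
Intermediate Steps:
$f = -170$
$s{\left(D \right)} = 3 D$
$f s{\left(1 \left(-1\right) \right)} = - 170 \cdot 3 \cdot 1 \left(-1\right) = - 170 \cdot 3 \left(-1\right) = \left(-170\right) \left(-3\right) = 510$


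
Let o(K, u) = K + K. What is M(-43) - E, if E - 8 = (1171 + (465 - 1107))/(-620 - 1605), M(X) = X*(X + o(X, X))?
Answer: 12324804/2225 ≈ 5539.2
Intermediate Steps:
o(K, u) = 2*K
M(X) = 3*X² (M(X) = X*(X + 2*X) = X*(3*X) = 3*X²)
E = 17271/2225 (E = 8 + (1171 + (465 - 1107))/(-620 - 1605) = 8 + (1171 - 642)/(-2225) = 8 + 529*(-1/2225) = 8 - 529/2225 = 17271/2225 ≈ 7.7622)
M(-43) - E = 3*(-43)² - 1*17271/2225 = 3*1849 - 17271/2225 = 5547 - 17271/2225 = 12324804/2225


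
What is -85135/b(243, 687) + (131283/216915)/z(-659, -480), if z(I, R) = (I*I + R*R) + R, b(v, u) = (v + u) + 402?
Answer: -4088612854831523/63969371002260 ≈ -63.915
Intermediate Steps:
b(v, u) = 402 + u + v (b(v, u) = (u + v) + 402 = 402 + u + v)
z(I, R) = R + I² + R² (z(I, R) = (I² + R²) + R = R + I² + R²)
-85135/b(243, 687) + (131283/216915)/z(-659, -480) = -85135/(402 + 687 + 243) + (131283/216915)/(-480 + (-659)² + (-480)²) = -85135/1332 + (131283*(1/216915))/(-480 + 434281 + 230400) = -85135*1/1332 + (43761/72305)/664201 = -85135/1332 + (43761/72305)*(1/664201) = -85135/1332 + 43761/48025053305 = -4088612854831523/63969371002260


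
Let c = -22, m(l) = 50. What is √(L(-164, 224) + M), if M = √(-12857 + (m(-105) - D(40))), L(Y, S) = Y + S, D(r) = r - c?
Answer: √(60 + I*√12869) ≈ 9.7039 + 5.8452*I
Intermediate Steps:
D(r) = 22 + r (D(r) = r - 1*(-22) = r + 22 = 22 + r)
L(Y, S) = S + Y
M = I*√12869 (M = √(-12857 + (50 - (22 + 40))) = √(-12857 + (50 - 1*62)) = √(-12857 + (50 - 62)) = √(-12857 - 12) = √(-12869) = I*√12869 ≈ 113.44*I)
√(L(-164, 224) + M) = √((224 - 164) + I*√12869) = √(60 + I*√12869)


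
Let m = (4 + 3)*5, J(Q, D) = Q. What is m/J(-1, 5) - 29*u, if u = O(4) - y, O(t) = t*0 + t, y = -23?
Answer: -818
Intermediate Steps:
O(t) = t (O(t) = 0 + t = t)
u = 27 (u = 4 - 1*(-23) = 4 + 23 = 27)
m = 35 (m = 7*5 = 35)
m/J(-1, 5) - 29*u = 35/(-1) - 29*27 = 35*(-1) - 783 = -35 - 783 = -818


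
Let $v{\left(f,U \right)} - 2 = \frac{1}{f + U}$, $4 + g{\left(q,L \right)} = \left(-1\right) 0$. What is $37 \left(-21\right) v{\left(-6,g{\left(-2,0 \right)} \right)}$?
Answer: $- \frac{14763}{10} \approx -1476.3$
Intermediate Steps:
$g{\left(q,L \right)} = -4$ ($g{\left(q,L \right)} = -4 - 0 = -4 + 0 = -4$)
$v{\left(f,U \right)} = 2 + \frac{1}{U + f}$ ($v{\left(f,U \right)} = 2 + \frac{1}{f + U} = 2 + \frac{1}{U + f}$)
$37 \left(-21\right) v{\left(-6,g{\left(-2,0 \right)} \right)} = 37 \left(-21\right) \frac{1 + 2 \left(-4\right) + 2 \left(-6\right)}{-4 - 6} = - 777 \frac{1 - 8 - 12}{-10} = - 777 \left(\left(- \frac{1}{10}\right) \left(-19\right)\right) = \left(-777\right) \frac{19}{10} = - \frac{14763}{10}$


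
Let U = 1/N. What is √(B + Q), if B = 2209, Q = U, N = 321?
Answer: √227617890/321 ≈ 47.000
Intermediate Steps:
U = 1/321 ≈ 0.0031153
Q = 1/321 ≈ 0.0031153
√(B + Q) = √(2209 + 1/321) = √(709090/321) = √227617890/321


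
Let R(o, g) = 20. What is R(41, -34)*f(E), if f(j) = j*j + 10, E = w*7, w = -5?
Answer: 24700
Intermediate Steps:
E = -35 (E = -5*7 = -35)
f(j) = 10 + j² (f(j) = j² + 10 = 10 + j²)
R(41, -34)*f(E) = 20*(10 + (-35)²) = 20*(10 + 1225) = 20*1235 = 24700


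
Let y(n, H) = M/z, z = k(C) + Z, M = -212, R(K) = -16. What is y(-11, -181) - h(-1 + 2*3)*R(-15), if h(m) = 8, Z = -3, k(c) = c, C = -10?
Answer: 1876/13 ≈ 144.31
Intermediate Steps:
z = -13 (z = -10 - 3 = -13)
y(n, H) = 212/13 (y(n, H) = -212/(-13) = -212*(-1/13) = 212/13)
y(-11, -181) - h(-1 + 2*3)*R(-15) = 212/13 - 8*(-16) = 212/13 - 1*(-128) = 212/13 + 128 = 1876/13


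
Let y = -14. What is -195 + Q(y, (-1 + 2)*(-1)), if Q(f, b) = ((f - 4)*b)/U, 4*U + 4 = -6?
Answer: -1011/5 ≈ -202.20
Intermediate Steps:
U = -5/2 (U = -1 + (1/4)*(-6) = -1 - 3/2 = -5/2 ≈ -2.5000)
Q(f, b) = -2*b*(-4 + f)/5 (Q(f, b) = ((f - 4)*b)/(-5/2) = ((-4 + f)*b)*(-2/5) = (b*(-4 + f))*(-2/5) = -2*b*(-4 + f)/5)
-195 + Q(y, (-1 + 2)*(-1)) = -195 + 2*((-1 + 2)*(-1))*(4 - 1*(-14))/5 = -195 + 2*(1*(-1))*(4 + 14)/5 = -195 + (2/5)*(-1)*18 = -195 - 36/5 = -1011/5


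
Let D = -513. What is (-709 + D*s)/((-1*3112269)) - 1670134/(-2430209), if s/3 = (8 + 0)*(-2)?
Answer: 5139787825811/7563464134221 ≈ 0.67955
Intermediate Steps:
s = -48 (s = 3*((8 + 0)*(-2)) = 3*(8*(-2)) = 3*(-16) = -48)
(-709 + D*s)/((-1*3112269)) - 1670134/(-2430209) = (-709 - 513*(-48))/((-1*3112269)) - 1670134/(-2430209) = (-709 + 24624)/(-3112269) - 1670134*(-1/2430209) = 23915*(-1/3112269) + 1670134/2430209 = -23915/3112269 + 1670134/2430209 = 5139787825811/7563464134221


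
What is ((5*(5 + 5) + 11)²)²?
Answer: 13845841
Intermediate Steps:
((5*(5 + 5) + 11)²)² = ((5*10 + 11)²)² = ((50 + 11)²)² = (61²)² = 3721² = 13845841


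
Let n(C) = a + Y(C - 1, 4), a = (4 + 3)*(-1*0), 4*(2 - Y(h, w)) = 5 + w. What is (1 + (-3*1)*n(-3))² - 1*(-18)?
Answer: 337/16 ≈ 21.063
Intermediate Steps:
Y(h, w) = ¾ - w/4 (Y(h, w) = 2 - (5 + w)/4 = 2 + (-5/4 - w/4) = ¾ - w/4)
a = 0 (a = 7*0 = 0)
n(C) = -¼ (n(C) = 0 + (¾ - ¼*4) = 0 + (¾ - 1) = 0 - ¼ = -¼)
(1 + (-3*1)*n(-3))² - 1*(-18) = (1 - 3*1*(-¼))² - 1*(-18) = (1 - 3*(-¼))² + 18 = (1 + ¾)² + 18 = (7/4)² + 18 = 49/16 + 18 = 337/16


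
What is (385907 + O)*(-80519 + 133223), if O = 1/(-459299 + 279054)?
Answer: 3665974671406656/180245 ≈ 2.0339e+10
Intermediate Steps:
O = -1/180245 (O = 1/(-180245) = -1/180245 ≈ -5.5480e-6)
(385907 + O)*(-80519 + 133223) = (385907 - 1/180245)*(-80519 + 133223) = (69557807214/180245)*52704 = 3665974671406656/180245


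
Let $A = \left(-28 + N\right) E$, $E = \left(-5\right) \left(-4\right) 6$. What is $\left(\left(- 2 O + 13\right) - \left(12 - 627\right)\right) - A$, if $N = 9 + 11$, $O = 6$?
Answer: $1576$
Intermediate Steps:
$N = 20$
$E = 120$ ($E = 20 \cdot 6 = 120$)
$A = -960$ ($A = \left(-28 + 20\right) 120 = \left(-8\right) 120 = -960$)
$\left(\left(- 2 O + 13\right) - \left(12 - 627\right)\right) - A = \left(\left(\left(-2\right) 6 + 13\right) - \left(12 - 627\right)\right) - -960 = \left(\left(-12 + 13\right) - -615\right) + 960 = \left(1 + 615\right) + 960 = 616 + 960 = 1576$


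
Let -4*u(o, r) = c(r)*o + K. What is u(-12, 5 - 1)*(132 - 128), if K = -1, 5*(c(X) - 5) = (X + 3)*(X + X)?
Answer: 977/5 ≈ 195.40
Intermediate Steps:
c(X) = 5 + 2*X*(3 + X)/5 (c(X) = 5 + ((X + 3)*(X + X))/5 = 5 + ((3 + X)*(2*X))/5 = 5 + (2*X*(3 + X))/5 = 5 + 2*X*(3 + X)/5)
u(o, r) = ¼ - o*(5 + 2*r²/5 + 6*r/5)/4 (u(o, r) = -((5 + 2*r²/5 + 6*r/5)*o - 1)/4 = -(o*(5 + 2*r²/5 + 6*r/5) - 1)/4 = -(-1 + o*(5 + 2*r²/5 + 6*r/5))/4 = ¼ - o*(5 + 2*r²/5 + 6*r/5)/4)
u(-12, 5 - 1)*(132 - 128) = (¼ - 1/20*(-12)*(25 + 2*(5 - 1)² + 6*(5 - 1)))*(132 - 128) = (¼ - 1/20*(-12)*(25 + 2*4² + 6*4))*4 = (¼ - 1/20*(-12)*(25 + 2*16 + 24))*4 = (¼ - 1/20*(-12)*(25 + 32 + 24))*4 = (¼ - 1/20*(-12)*81)*4 = (¼ + 243/5)*4 = (977/20)*4 = 977/5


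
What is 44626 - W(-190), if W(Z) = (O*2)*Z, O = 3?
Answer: 45766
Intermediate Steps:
W(Z) = 6*Z (W(Z) = (3*2)*Z = 6*Z)
44626 - W(-190) = 44626 - 6*(-190) = 44626 - 1*(-1140) = 44626 + 1140 = 45766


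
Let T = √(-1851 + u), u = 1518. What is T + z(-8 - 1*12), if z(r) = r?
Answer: -20 + 3*I*√37 ≈ -20.0 + 18.248*I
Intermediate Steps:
T = 3*I*√37 (T = √(-1851 + 1518) = √(-333) = 3*I*√37 ≈ 18.248*I)
T + z(-8 - 1*12) = 3*I*√37 + (-8 - 1*12) = 3*I*√37 + (-8 - 12) = 3*I*√37 - 20 = -20 + 3*I*√37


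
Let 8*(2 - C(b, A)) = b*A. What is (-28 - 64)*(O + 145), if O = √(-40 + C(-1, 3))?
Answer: -13340 - 23*I*√602 ≈ -13340.0 - 564.32*I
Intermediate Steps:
C(b, A) = 2 - A*b/8 (C(b, A) = 2 - b*A/8 = 2 - A*b/8)
O = I*√602/4 (O = √(-40 + (2 - ⅛*3*(-1))) = √(-40 + (2 + 3/8)) = √(-40 + 19/8) = √(-301/8) = I*√602/4 ≈ 6.1339*I)
(-28 - 64)*(O + 145) = (-28 - 64)*(I*√602/4 + 145) = -92*(145 + I*√602/4) = -13340 - 23*I*√602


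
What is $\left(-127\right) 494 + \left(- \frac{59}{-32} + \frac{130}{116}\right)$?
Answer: $- \frac{58218113}{928} \approx -62735.0$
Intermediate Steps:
$\left(-127\right) 494 + \left(- \frac{59}{-32} + \frac{130}{116}\right) = -62738 + \left(\left(-59\right) \left(- \frac{1}{32}\right) + 130 \cdot \frac{1}{116}\right) = -62738 + \left(\frac{59}{32} + \frac{65}{58}\right) = -62738 + \frac{2751}{928} = - \frac{58218113}{928}$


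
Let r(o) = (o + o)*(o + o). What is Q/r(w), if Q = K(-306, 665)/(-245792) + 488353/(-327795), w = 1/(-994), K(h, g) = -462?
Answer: -14805944150007787/40284694320 ≈ -3.6753e+5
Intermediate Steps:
w = -1/994 ≈ -0.0010060
Q = -59940909643/40284694320 (Q = -462/(-245792) + 488353/(-327795) = -462*(-1/245792) + 488353*(-1/327795) = 231/122896 - 488353/327795 = -59940909643/40284694320 ≈ -1.4879)
r(o) = 4*o**2 (r(o) = (2*o)*(2*o) = 4*o**2)
Q/r(w) = -59940909643/(40284694320*(4*(-1/994)**2)) = -59940909643/(40284694320*(4*(1/988036))) = -59940909643/(40284694320*1/247009) = -59940909643/40284694320*247009 = -14805944150007787/40284694320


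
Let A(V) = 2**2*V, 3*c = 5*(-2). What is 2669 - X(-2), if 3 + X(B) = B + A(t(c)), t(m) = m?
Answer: 8062/3 ≈ 2687.3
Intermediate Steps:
c = -10/3 (c = (5*(-2))/3 = (1/3)*(-10) = -10/3 ≈ -3.3333)
A(V) = 4*V
X(B) = -49/3 + B (X(B) = -3 + (B + 4*(-10/3)) = -3 + (B - 40/3) = -3 + (-40/3 + B) = -49/3 + B)
2669 - X(-2) = 2669 - (-49/3 - 2) = 2669 - 1*(-55/3) = 2669 + 55/3 = 8062/3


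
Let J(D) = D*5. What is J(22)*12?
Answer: 1320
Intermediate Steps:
J(D) = 5*D
J(22)*12 = (5*22)*12 = 110*12 = 1320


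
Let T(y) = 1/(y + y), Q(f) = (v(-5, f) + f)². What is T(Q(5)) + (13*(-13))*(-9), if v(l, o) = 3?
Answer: 194689/128 ≈ 1521.0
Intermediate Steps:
Q(f) = (3 + f)²
T(y) = 1/(2*y)
T(Q(5)) + (13*(-13))*(-9) = 1/(2*((3 + 5)²)) + (13*(-13))*(-9) = 1/(2*(8²)) - 169*(-9) = (½)/64 + 1521 = (½)*(1/64) + 1521 = 1/128 + 1521 = 194689/128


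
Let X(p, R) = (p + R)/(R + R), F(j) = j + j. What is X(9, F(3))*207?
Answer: 1035/4 ≈ 258.75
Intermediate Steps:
F(j) = 2*j
X(p, R) = (R + p)/(2*R) (X(p, R) = (R + p)/((2*R)) = (R + p)*(1/(2*R)) = (R + p)/(2*R))
X(9, F(3))*207 = ((2*3 + 9)/(2*((2*3))))*207 = ((1/2)*(6 + 9)/6)*207 = ((1/2)*(1/6)*15)*207 = (5/4)*207 = 1035/4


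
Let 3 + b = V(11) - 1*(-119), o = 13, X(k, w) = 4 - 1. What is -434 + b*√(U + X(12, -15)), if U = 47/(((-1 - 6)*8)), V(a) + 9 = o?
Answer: -434 + 330*√14/7 ≈ -257.61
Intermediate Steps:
X(k, w) = 3
V(a) = 4 (V(a) = -9 + 13 = 4)
b = 120 (b = -3 + (4 - 1*(-119)) = -3 + (4 + 119) = -3 + 123 = 120)
U = -47/56 (U = 47/((-7*8)) = 47/(-56) = 47*(-1/56) = -47/56 ≈ -0.83929)
-434 + b*√(U + X(12, -15)) = -434 + 120*√(-47/56 + 3) = -434 + 120*√(121/56) = -434 + 120*(11*√14/28) = -434 + 330*√14/7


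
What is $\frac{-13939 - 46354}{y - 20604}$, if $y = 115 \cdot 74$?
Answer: $\frac{60293}{12094} \approx 4.9854$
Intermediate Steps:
$y = 8510$
$\frac{-13939 - 46354}{y - 20604} = \frac{-13939 - 46354}{8510 - 20604} = - \frac{60293}{-12094} = \left(-60293\right) \left(- \frac{1}{12094}\right) = \frac{60293}{12094}$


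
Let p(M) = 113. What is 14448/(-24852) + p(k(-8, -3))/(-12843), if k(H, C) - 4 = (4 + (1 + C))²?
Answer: -15696995/26597853 ≈ -0.59016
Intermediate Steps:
k(H, C) = 4 + (5 + C)² (k(H, C) = 4 + (4 + (1 + C))² = 4 + (5 + C)²)
14448/(-24852) + p(k(-8, -3))/(-12843) = 14448/(-24852) + 113/(-12843) = 14448*(-1/24852) + 113*(-1/12843) = -1204/2071 - 113/12843 = -15696995/26597853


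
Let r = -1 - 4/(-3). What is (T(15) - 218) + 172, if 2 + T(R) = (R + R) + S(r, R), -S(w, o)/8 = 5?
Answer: -58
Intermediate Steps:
r = ⅓ (r = -1 - 4*(-1)/3 = -1 - 1*(-4/3) = -1 + 4/3 = ⅓ ≈ 0.33333)
S(w, o) = -40 (S(w, o) = -8*5 = -40)
T(R) = -42 + 2*R (T(R) = -2 + ((R + R) - 40) = -2 + (2*R - 40) = -2 + (-40 + 2*R) = -42 + 2*R)
(T(15) - 218) + 172 = ((-42 + 2*15) - 218) + 172 = ((-42 + 30) - 218) + 172 = (-12 - 218) + 172 = -230 + 172 = -58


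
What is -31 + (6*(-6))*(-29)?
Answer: 1013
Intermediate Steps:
-31 + (6*(-6))*(-29) = -31 - 36*(-29) = -31 + 1044 = 1013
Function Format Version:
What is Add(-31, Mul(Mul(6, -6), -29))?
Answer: 1013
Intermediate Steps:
Add(-31, Mul(Mul(6, -6), -29)) = Add(-31, Mul(-36, -29)) = Add(-31, 1044) = 1013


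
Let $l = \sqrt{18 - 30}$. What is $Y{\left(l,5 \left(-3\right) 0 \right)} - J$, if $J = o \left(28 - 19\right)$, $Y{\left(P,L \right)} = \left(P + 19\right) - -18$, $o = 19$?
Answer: $-134 + 2 i \sqrt{3} \approx -134.0 + 3.4641 i$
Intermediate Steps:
$l = 2 i \sqrt{3}$ ($l = \sqrt{-12} = 2 i \sqrt{3} \approx 3.4641 i$)
$Y{\left(P,L \right)} = 37 + P$ ($Y{\left(P,L \right)} = \left(19 + P\right) + 18 = 37 + P$)
$J = 171$ ($J = 19 \left(28 - 19\right) = 19 \cdot 9 = 171$)
$Y{\left(l,5 \left(-3\right) 0 \right)} - J = \left(37 + 2 i \sqrt{3}\right) - 171 = -134 + 2 i \sqrt{3}$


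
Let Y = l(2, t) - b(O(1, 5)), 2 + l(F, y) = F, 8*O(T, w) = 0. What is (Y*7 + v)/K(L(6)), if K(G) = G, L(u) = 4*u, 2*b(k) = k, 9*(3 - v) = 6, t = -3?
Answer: 7/72 ≈ 0.097222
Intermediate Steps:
O(T, w) = 0 (O(T, w) = (⅛)*0 = 0)
v = 7/3 (v = 3 - ⅑*6 = 3 - ⅔ = 7/3 ≈ 2.3333)
l(F, y) = -2 + F
b(k) = k/2
Y = 0 (Y = (-2 + 2) - 0/2 = 0 - 1*0 = 0 + 0 = 0)
(Y*7 + v)/K(L(6)) = (0*7 + 7/3)/((4*6)) = (0 + 7/3)/24 = (7/3)*(1/24) = 7/72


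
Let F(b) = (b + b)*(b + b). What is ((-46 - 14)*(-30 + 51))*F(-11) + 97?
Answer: -609743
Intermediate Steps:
F(b) = 4*b**2 (F(b) = (2*b)*(2*b) = 4*b**2)
((-46 - 14)*(-30 + 51))*F(-11) + 97 = ((-46 - 14)*(-30 + 51))*(4*(-11)**2) + 97 = (-60*21)*(4*121) + 97 = -1260*484 + 97 = -609840 + 97 = -609743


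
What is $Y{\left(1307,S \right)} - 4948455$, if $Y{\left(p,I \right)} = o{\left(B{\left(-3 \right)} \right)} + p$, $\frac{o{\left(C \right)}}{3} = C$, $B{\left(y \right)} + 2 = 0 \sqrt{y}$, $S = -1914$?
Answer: $-4947154$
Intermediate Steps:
$B{\left(y \right)} = -2$ ($B{\left(y \right)} = -2 + 0 \sqrt{y} = -2 + 0 = -2$)
$o{\left(C \right)} = 3 C$
$Y{\left(p,I \right)} = -6 + p$ ($Y{\left(p,I \right)} = 3 \left(-2\right) + p = -6 + p$)
$Y{\left(1307,S \right)} - 4948455 = \left(-6 + 1307\right) - 4948455 = 1301 - 4948455 = -4947154$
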